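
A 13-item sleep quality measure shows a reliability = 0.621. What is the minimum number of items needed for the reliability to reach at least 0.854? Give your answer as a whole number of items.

47

Invert Spearman-Brown to solve for n:
n = r_target (1 − r_old) / [ r_old (1 − r_target) ]
n = 0.854 × (1 − 0.621) / [ 0.621 × (1 − 0.854) ]
n = 0.323666 / 0.090666 ≈ 3.5699
So the test needs 3.5699 × 13 ≈ 46.41 items; rounding up, 47.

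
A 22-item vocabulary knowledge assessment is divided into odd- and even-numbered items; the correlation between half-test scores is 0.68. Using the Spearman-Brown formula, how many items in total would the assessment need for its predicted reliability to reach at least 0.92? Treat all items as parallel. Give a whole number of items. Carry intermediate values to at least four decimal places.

60

Corrected full-test reliability: r_full = 2 × 0.68 / (1 + 0.68) ≈ 0.8095
n = r_tgt(1 − r_full) / [r_full(1 − r_tgt)] = 0.92 × 0.1905 / (0.8095 × 0.08) ≈ 2.7063
Items = 2.7063 × 22 ≈ 59.54 → 60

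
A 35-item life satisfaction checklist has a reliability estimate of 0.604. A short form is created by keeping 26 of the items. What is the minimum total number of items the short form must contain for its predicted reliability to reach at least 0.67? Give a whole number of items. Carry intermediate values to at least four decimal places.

Short-form reliability: n = 26/35 = 0.7429; r_26 = n·r/(1+(n−1)r) ≈ 0.5312
Then solve for n' with r_old = 0.5312, r_target = 0.67: n' = 0.67(1 − 0.5312)/[0.5312(1 − 0.67)] = 1.7918
Total items = 1.7918 × 26 = 46.59, rounded up to 47.

47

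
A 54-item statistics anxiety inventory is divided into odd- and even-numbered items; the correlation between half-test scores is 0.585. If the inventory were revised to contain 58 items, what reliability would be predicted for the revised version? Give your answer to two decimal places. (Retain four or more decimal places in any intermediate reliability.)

First correct the split-half correlation to full-test reliability: r_full = 2 × 0.585 / (1 + 0.585) ≈ 0.7382
Length factor from 54 to 58 items: n = 58/54 = 1.0741
r_new = n·r_full / (1 + (n − 1)·r_full) = 0.7929 / 1.0547 ≈ 0.7518

0.75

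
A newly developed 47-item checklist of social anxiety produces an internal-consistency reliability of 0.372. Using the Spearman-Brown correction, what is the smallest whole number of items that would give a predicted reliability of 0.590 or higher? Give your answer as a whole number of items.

Rearranging the Spearman-Brown formula for n,
n = r*(1 − r) / [ r (1 − r*) ]
n = 0.590(1 − 0.372) / [0.372(1 − 0.590)]
  = 0.370520 / 0.152520 = 2.4293
Items needed = n × 47 = 2.4293 × 47 ≈ 114.18 → round up to 115

115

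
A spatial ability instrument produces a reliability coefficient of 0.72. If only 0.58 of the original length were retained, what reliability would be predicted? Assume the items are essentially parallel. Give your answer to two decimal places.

0.60

By Spearman-Brown, r_new = n r / (1 + (n − 1) r).
r_new = 0.58·0.72 / [1 + (0.58 − 1)·0.72]
     = 0.4176 / 0.6976 = 0.5986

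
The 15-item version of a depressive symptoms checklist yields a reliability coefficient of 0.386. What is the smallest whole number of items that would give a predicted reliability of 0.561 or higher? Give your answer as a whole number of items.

31

n = 0.561 × (1 − 0.386) / [ 0.386 × (1 − 0.561) ]
n = 0.344454 / 0.169454 ≈ 2.0327
So the test needs 2.0327 × 15 ≈ 30.49 items; rounding up, 31.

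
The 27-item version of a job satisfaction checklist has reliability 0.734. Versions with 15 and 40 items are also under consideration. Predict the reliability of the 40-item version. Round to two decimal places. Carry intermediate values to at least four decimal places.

Only the ratio of lengths matters: n = 40/27 = 1.4815
r_{40} = n·r / (1 + (n − 1)·r) = 1.0874 / 1.3534 ≈ 0.8035

0.80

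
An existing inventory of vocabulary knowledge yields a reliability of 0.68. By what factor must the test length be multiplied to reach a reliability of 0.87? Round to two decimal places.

3.15

Invert Spearman-Brown to solve for n:
n = r*(1 − r) / [ r (1 − r*) ]
n = [0.87 × 0.32] / [0.68 × 0.13]
n = 0.2784 / 0.0884 ≈ 3.1493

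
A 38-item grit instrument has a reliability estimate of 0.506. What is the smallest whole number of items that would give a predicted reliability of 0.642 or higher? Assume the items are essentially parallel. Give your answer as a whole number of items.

n = [0.642 × 0.494] / [0.506 × 0.358]
  = 0.317148 / 0.181148 = 1.7508
Items needed = n × 38 = 1.7508 × 38 ≈ 66.53 → round up to 67

67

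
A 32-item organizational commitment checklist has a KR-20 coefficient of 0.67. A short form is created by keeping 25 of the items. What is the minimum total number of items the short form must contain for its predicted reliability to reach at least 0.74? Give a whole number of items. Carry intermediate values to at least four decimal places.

45

First, r for the 25-item form: n = 25/32 = 0.7812, so r_25 = 0.7812·0.67/(1 + (0.7812 − 1)·0.67) = 0.6133
Length factor from the short form to reach 0.74: n' = 0.74(1 − 0.6133) / [0.6133(1 − 0.74)] ≈ 1.7946
Items = 1.7946 × 25 ≈ 44.87 → 45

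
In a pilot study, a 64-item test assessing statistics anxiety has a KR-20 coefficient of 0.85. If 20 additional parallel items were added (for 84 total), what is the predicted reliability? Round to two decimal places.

Length ratio n = 84/64 = 1.3125
r_new = 1.3125·0.85 / [1 + (1.3125 − 1)·0.85]
r_new = 1.1156 / 1.2656 ≈ 0.8815

0.88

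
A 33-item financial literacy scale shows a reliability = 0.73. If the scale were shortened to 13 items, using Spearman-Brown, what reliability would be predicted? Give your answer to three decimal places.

The new length is 13/33 = 0.3939 times the old.
Apply the Spearman-Brown prophecy formula, r' = nr / [1 + (n − 1)r]:
r_new = 0.3939·0.73 / [1 + (0.3939 − 1)·0.73]
r_new = 0.2875 / 0.5575 ≈ 0.5157

0.516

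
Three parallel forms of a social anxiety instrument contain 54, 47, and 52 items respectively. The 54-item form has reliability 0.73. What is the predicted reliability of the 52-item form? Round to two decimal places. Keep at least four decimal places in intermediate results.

The 47-item form is not needed; work directly from the 54-item form with n = 52/54 = 0.9630.
r_{52} = n·r / (1 + (n − 1)·r) = 0.7030 / 0.9730 ≈ 0.7225

0.72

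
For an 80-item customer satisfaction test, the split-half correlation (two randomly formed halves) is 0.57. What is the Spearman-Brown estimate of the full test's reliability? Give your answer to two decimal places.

0.73

Apply the Spearman-Brown correction with n = 2:
r_full = 2(0.57) / (1 + 0.57)
r_full = 1.1400 / 1.5700 ≈ 0.7261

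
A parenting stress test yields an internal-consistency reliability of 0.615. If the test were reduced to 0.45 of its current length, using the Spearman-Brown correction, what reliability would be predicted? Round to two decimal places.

0.42

r_new = 0.45·0.615 / [1 + (0.45 − 1)·0.615]
r_new = 0.2767 / 0.6618 ≈ 0.4181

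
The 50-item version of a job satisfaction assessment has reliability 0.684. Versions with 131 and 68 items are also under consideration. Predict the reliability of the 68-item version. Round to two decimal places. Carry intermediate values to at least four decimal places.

0.75

Only the ratio of lengths matters: n = 68/50 = 1.3600
r_{68} = n·r / (1 + (n − 1)·r) = 0.9302 / 1.2462 ≈ 0.7464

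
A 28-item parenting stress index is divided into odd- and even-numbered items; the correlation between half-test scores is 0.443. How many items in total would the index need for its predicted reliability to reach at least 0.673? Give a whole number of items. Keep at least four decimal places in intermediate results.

37

Corrected full-test reliability: r_full = 2 × 0.443 / (1 + 0.443) ≈ 0.6140
Solve Spearman-Brown for n: n = 0.673(1 − 0.6140) / [0.6140(1 − 0.673)] = 1.2939
Items = 1.2939 × 28 ≈ 36.23 → 37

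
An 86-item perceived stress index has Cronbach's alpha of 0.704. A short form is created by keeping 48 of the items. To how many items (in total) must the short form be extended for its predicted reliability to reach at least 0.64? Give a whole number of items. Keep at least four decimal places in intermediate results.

First, r for the 48-item form: n = 48/86 = 0.5581, so r_48 = 0.5581·0.704/(1 + (0.5581 − 1)·0.704) = 0.5703
Then solve for n' with r_old = 0.5703, r_target = 0.64: n' = 0.64(1 − 0.5703)/[0.5703(1 − 0.64)] = 1.3395
Total items = 1.3395 × 48 = 64.30, rounded up to 65.

65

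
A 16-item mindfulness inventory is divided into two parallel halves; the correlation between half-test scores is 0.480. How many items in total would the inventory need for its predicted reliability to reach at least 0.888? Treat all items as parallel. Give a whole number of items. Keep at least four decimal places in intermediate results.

Corrected full-test reliability: r_full = 2 × 0.480 / (1 + 0.480) ≈ 0.6486
Solve Spearman-Brown for n: n = 0.888(1 − 0.6486) / [0.6486(1 − 0.888)] = 4.2956
Items = 4.2956 × 16 ≈ 68.73 → 69

69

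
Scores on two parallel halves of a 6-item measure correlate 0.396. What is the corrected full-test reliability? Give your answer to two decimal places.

0.57

Each half is half the length of the full test, so the full test is n = 2 times a half.
r_full = 2(0.396) / (1 + 0.396)
r_full = 0.7920 / 1.3960 ≈ 0.5673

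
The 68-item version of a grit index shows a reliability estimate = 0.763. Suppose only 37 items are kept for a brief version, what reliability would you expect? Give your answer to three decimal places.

n = 37/68 = 0.5441
r_new = (0.5441 × 0.763) / (1 + (0.5441 − 1) × 0.763)
r_new = 0.4151 / 0.6521 ≈ 0.6366

0.637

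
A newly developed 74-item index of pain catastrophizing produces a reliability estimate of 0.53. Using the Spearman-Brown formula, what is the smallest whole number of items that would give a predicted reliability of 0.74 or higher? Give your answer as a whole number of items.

187

n = [0.74 × 0.47] / [0.53 × 0.26]
  = 0.3478 / 0.1378 = 2.5239
So the test needs 2.5239 × 74 ≈ 186.77 items; rounding up, 187.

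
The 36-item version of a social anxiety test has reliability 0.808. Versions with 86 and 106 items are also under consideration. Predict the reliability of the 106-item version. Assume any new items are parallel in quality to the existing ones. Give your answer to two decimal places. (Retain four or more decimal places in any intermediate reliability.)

0.93

Only the ratio of lengths matters: n = 106/36 = 2.9444
r_{106} = n·r / (1 + (n − 1)·r) = 2.3791 / 2.5711 ≈ 0.9253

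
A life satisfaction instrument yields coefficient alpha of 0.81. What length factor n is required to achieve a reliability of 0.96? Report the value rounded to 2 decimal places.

5.63

n = [0.96 × 0.19] / [0.81 × 0.04]
  = 0.1824 / 0.0324 = 5.6296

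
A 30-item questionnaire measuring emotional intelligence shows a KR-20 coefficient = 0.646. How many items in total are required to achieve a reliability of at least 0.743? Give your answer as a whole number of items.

48

Invert Spearman-Brown to solve for n:
n = r_target (1 − r_old) / [ r_old (1 − r_target) ]
n = 0.743 × (1 − 0.646) / [ 0.646 × (1 − 0.743) ]
n = 0.263022 / 0.166022 ≈ 1.5843
So the test needs 1.5843 × 30 ≈ 47.53 items; rounding up, 48.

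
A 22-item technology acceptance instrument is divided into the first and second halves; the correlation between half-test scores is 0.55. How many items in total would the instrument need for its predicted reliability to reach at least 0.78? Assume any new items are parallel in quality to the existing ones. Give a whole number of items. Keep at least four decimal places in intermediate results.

r_full = 2(0.55)/(1 + 0.55) = 0.7097
n = r_tgt(1 − r_full) / [r_full(1 − r_tgt)] = 0.78 × 0.2903 / (0.7097 × 0.22) ≈ 1.4503
Items = 1.4503 × 22 ≈ 31.91 → 32

32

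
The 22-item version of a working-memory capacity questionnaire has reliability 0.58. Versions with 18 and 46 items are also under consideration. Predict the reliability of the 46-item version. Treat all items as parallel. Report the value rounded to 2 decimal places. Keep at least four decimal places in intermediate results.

The 18-item form is not needed; work directly from the 22-item form with n = 46/22 = 2.0909.
r_{46} = n·r / (1 + (n − 1)·r) = 1.2127 / 1.6327 ≈ 0.7428

0.74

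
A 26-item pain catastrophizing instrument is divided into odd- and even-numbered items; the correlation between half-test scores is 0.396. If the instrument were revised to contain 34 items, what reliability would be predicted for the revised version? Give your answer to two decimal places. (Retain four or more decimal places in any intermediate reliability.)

First correct the split-half correlation to full-test reliability: r_full = 2 × 0.396 / (1 + 0.396) ≈ 0.5673
Length factor from 26 to 34 items: n = 34/26 = 1.3077
r_new = n·r_full / (1 + (n − 1)·r_full) = 0.7419 / 1.1746 ≈ 0.6316

0.63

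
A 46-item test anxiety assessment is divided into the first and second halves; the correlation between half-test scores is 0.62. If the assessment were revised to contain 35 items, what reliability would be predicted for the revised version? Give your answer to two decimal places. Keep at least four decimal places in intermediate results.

0.71

Spearman-Brown correction (n = 2): r_full = 2·0.62/(1 + 0.62) = 0.7654
Then adjust to 35 items: n = 35/46 = 0.7609
r_new = n·r_full / (1 + (n − 1)·r_full) = 0.5824 / 0.8170 ≈ 0.7129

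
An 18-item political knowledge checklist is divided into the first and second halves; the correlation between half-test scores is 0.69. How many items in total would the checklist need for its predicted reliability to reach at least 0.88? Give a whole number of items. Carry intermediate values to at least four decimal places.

30

r_full = 2(0.69)/(1 + 0.69) = 0.8166
Solve Spearman-Brown for n: n = 0.88(1 − 0.8166) / [0.8166(1 − 0.88)] = 1.6470
Items = 1.6470 × 18 ≈ 29.65 → 30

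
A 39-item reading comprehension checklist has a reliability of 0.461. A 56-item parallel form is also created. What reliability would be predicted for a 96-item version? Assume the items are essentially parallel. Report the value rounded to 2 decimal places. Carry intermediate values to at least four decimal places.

0.68

Only the ratio of lengths matters: n = 96/39 = 2.4615
r_{96} = n·r / (1 + (n − 1)·r) = 1.1348 / 1.6738 ≈ 0.6780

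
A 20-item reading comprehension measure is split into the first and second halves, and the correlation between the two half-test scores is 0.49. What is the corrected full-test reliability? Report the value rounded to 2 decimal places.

The full test is twice the length of either half (n = 2).
r_full = 2(0.49) / (1 + 0.49)
r_full = 0.9800 / 1.4900 ≈ 0.6577

0.66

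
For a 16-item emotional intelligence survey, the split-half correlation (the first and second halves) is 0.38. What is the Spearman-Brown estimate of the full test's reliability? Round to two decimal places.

r_full = 2(0.38) / (1 + 0.38)
       = 0.7600 / 1.3800 = 0.5507

0.55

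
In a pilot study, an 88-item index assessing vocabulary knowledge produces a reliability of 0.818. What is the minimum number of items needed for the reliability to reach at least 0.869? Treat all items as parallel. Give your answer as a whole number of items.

n = 0.869 × (1 − 0.818) / [ 0.818 × (1 − 0.869) ]
n = 0.158158 / 0.107158 ≈ 1.4759
1.4759 × 88 = 129.88 → 130 items

130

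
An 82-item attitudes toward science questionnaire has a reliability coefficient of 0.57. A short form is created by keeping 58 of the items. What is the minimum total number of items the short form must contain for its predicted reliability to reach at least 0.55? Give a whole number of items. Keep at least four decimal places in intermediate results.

Short-form reliability: n = 58/82 = 0.7073; r_58 = n·r/(1+(n−1)r) ≈ 0.4839
Length factor from the short form to reach 0.55: n' = 0.55(1 − 0.4839) / [0.4839(1 − 0.55)] ≈ 1.3036
Total items = 1.3036 × 58 = 75.61, rounded up to 76.

76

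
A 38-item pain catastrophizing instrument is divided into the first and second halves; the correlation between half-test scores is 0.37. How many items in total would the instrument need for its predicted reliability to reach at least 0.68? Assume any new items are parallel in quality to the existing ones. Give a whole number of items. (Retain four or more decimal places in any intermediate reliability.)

69

Corrected full-test reliability: r_full = 2 × 0.37 / (1 + 0.37) ≈ 0.5401
n = r_tgt(1 − r_full) / [r_full(1 − r_tgt)] = 0.68 × 0.4599 / (0.5401 × 0.32) ≈ 1.8095
Items = 1.8095 × 38 ≈ 68.76 → 69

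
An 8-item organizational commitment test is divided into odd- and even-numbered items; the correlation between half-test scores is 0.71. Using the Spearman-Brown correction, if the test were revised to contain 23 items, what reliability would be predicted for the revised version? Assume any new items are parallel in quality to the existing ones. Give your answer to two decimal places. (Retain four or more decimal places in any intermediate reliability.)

0.93

First correct the split-half correlation to full-test reliability: r_full = 2 × 0.71 / (1 + 0.71) ≈ 0.8304
Length factor from 8 to 23 items: n = 23/8 = 2.8750
r_new = n·r_full / (1 + (n − 1)·r_full) = 2.3874 / 2.5570 ≈ 0.9337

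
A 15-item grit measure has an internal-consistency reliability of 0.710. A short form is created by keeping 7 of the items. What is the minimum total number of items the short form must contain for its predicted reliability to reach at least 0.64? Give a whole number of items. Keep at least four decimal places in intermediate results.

Short-form reliability: n = 7/15 = 0.4667; r_7 = n·r/(1+(n−1)r) ≈ 0.5333
Length factor from the short form to reach 0.64: n' = 0.64(1 − 0.5333) / [0.5333(1 − 0.64)] ≈ 1.5558
Items = 1.5558 × 7 ≈ 10.89 → 11

11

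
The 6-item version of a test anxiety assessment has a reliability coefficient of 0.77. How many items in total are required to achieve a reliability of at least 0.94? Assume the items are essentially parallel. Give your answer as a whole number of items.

n = [0.94 × 0.23] / [0.77 × 0.06]
n = 0.2162 / 0.0462 ≈ 4.6797
Items needed = n × 6 = 4.6797 × 6 ≈ 28.08 → round up to 29

29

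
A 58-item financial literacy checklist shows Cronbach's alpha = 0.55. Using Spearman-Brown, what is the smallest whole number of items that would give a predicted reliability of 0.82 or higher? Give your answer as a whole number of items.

Spearman-Brown solved for the length factor n:
n = r_target (1 − r_old) / [ r_old (1 − r_target) ]
n = 0.82 × (1 − 0.55) / [ 0.55 × (1 − 0.82) ]
n = 0.3690 / 0.0990 ≈ 3.7273
3.7273 × 58 = 216.18 → 217 items

217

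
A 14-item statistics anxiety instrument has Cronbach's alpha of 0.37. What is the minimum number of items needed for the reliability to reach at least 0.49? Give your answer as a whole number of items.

23

Spearman-Brown solved for the length factor n:
n = r_target (1 − r_old) / [ r_old (1 − r_target) ]
n = [0.49 × 0.63] / [0.37 × 0.51]
  = 0.3087 / 0.1887 = 1.6359
So the test needs 1.6359 × 14 ≈ 22.90 items; rounding up, 23.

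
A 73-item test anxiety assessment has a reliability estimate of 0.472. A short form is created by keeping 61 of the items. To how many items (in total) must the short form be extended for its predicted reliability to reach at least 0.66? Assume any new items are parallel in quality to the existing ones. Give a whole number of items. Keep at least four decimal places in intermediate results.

Short-form reliability: n = 61/73 = 0.8356; r_61 = n·r/(1+(n−1)r) ≈ 0.4276
Then solve for n' with r_old = 0.4276, r_target = 0.66: n' = 0.66(1 − 0.4276)/[0.4276(1 − 0.66)] = 2.5985
Items = 2.5985 × 61 ≈ 158.51 → 159

159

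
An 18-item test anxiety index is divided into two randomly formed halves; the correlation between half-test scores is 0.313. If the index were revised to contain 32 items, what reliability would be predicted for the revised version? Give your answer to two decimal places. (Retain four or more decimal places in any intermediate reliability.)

0.62

First correct the split-half correlation to full-test reliability: r_full = 2 × 0.313 / (1 + 0.313) ≈ 0.4768
Length factor from 18 to 32 items: n = 32/18 = 1.7778
r_new = n·r_full / (1 + (n − 1)·r_full) = 0.8477 / 1.3709 ≈ 0.6184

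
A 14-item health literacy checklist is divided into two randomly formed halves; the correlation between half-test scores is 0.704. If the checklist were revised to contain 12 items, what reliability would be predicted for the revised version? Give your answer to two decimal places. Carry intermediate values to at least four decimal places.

Spearman-Brown correction (n = 2): r_full = 2·0.704/(1 + 0.704) = 0.8263
Length factor from 14 to 12 items: n = 12/14 = 0.8571
r_new = n·r_full / (1 + (n − 1)·r_full) = 0.7082 / 0.8819 ≈ 0.8030

0.80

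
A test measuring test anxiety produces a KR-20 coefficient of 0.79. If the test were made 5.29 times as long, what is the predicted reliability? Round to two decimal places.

By Spearman-Brown, r_new = n r / (1 + (n − 1) r).
r_new = 5.29·0.79 / [1 + (5.29 − 1)·0.79]
r_new = 4.1791 / 4.3891 ≈ 0.9522

0.95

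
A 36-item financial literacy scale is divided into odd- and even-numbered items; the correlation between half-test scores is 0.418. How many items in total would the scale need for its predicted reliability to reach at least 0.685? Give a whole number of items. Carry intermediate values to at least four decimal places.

r_full = 2(0.418)/(1 + 0.418) = 0.5896
n = r_tgt(1 − r_full) / [r_full(1 − r_tgt)] = 0.685 × 0.4104 / (0.5896 × 0.315) ≈ 1.5137
Required items = 1.5137 × 36 = 54.49, so 55 items.

55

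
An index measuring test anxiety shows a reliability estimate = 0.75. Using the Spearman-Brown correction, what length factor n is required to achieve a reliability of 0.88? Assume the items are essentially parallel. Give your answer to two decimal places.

n = 0.88(1 − 0.75) / [0.75(1 − 0.88)]
n = 0.2200 / 0.0900 ≈ 2.4444

2.44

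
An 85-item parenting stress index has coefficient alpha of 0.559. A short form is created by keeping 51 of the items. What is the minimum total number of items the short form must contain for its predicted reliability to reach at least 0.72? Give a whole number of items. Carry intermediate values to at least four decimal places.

173

First, r for the 51-item form: n = 51/85 = 0.6000, so r_51 = 0.6000·0.559/(1 + (0.6000 − 1)·0.559) = 0.4320
Length factor from the short form to reach 0.72: n' = 0.72(1 − 0.4320) / [0.4320(1 − 0.72)] ≈ 3.3810
Total items = 3.3810 × 51 = 172.43, rounded up to 173.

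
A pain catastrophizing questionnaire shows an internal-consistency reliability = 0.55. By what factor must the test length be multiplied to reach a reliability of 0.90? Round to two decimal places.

7.36

Invert Spearman-Brown to solve for n:
n = r_target (1 − r_old) / [ r_old (1 − r_target) ]
n = [0.90 × 0.45] / [0.55 × 0.10]
  = 0.4050 / 0.0550 = 7.3636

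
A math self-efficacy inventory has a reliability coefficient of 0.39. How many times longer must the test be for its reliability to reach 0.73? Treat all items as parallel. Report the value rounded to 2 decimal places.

Invert Spearman-Brown to solve for n:
n = r*(1 − r) / [ r (1 − r*) ]
n = [0.73 × 0.61] / [0.39 × 0.27]
n = 0.4453 / 0.1053 ≈ 4.2289

4.23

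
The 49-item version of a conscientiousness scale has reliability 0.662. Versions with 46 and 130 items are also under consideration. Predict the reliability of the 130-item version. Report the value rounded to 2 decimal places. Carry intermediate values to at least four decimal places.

Only the ratio of lengths matters: n = 130/49 = 2.6531
r_{130} = n·r / (1 + (n − 1)·r) = 1.7564 / 2.0944 ≈ 0.8386

0.84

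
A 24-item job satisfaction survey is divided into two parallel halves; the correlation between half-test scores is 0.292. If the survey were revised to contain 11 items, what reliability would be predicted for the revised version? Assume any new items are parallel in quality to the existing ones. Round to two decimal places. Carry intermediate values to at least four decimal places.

0.27

First correct the split-half correlation to full-test reliability: r_full = 2 × 0.292 / (1 + 0.292) ≈ 0.4520
Then adjust to 11 items: n = 11/24 = 0.4583
r_new = n·r_full / (1 + (n − 1)·r_full) = 0.2072 / 0.7552 ≈ 0.2744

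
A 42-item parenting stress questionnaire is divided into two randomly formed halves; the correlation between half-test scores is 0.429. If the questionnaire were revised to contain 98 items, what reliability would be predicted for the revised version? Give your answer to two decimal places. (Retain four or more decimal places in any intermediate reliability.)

0.78

First correct the split-half correlation to full-test reliability: r_full = 2 × 0.429 / (1 + 0.429) ≈ 0.6004
Then adjust to 98 items: n = 98/42 = 2.3333
r_new = n·r_full / (1 + (n − 1)·r_full) = 1.4009 / 1.8005 ≈ 0.7781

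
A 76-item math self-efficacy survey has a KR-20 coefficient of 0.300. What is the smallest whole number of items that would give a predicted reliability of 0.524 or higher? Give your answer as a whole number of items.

Invert Spearman-Brown to solve for n:
n = r_target (1 − r_old) / [ r_old (1 − r_target) ]
n = [0.524 × 0.700] / [0.300 × 0.476]
n = 0.366800 / 0.142800 ≈ 2.5686
2.5686 × 76 = 195.21 → 196 items

196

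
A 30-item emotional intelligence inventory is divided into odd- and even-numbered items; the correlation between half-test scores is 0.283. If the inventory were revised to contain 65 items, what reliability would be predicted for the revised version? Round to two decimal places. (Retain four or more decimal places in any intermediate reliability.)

Full-test reliability from the split-half r: r_full = 2(0.283)/(1 + 0.283) = 0.4412
Then adjust to 65 items: n = 65/30 = 2.1667
r_new = n·r_full / (1 + (n − 1)·r_full) = 0.9559 / 1.5147 ≈ 0.6311

0.63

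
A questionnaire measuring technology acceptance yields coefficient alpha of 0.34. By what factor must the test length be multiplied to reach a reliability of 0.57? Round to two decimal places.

Invert Spearman-Brown to solve for n:
n = r*(1 − r) / [ r (1 − r*) ]
n = 0.57(1 − 0.34) / [0.34(1 − 0.57)]
n = 0.3762 / 0.1462 ≈ 2.5732

2.57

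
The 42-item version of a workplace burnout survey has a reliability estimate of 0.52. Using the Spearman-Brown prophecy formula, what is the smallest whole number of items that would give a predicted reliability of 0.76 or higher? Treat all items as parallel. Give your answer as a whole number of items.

Rearranging the Spearman-Brown formula for n,
n = r_target (1 − r_old) / [ r_old (1 − r_target) ]
n = 0.76(1 − 0.52) / [0.52(1 − 0.76)]
n = 0.3648 / 0.1248 ≈ 2.9231
So the test needs 2.9231 × 42 ≈ 122.77 items; rounding up, 123.

123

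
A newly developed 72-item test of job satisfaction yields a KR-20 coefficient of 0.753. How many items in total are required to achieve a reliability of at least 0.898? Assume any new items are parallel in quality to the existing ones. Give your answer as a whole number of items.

208

Spearman-Brown solved for the length factor n:
n = r_target (1 − r_old) / [ r_old (1 − r_target) ]
n = 0.898(1 − 0.753) / [0.753(1 − 0.898)]
n = 0.221806 / 0.076806 ≈ 2.8879
2.8879 × 72 = 207.93 → 208 items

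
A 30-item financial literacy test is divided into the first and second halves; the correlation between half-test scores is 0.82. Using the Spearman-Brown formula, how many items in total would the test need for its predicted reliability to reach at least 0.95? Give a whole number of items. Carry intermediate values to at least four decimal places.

r_full = 2(0.82)/(1 + 0.82) = 0.9011
n = r_tgt(1 − r_full) / [r_full(1 − r_tgt)] = 0.95 × 0.0989 / (0.9011 × 0.05) ≈ 2.0853
Items = 2.0853 × 30 ≈ 62.56 → 63

63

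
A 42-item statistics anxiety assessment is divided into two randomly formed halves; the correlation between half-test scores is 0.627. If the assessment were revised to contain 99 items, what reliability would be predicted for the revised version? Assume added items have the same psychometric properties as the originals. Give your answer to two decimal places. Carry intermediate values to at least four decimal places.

0.89

Full-test reliability from the split-half r: r_full = 2(0.627)/(1 + 0.627) = 0.7707
Length factor from 42 to 99 items: n = 99/42 = 2.3571
r_new = n·r_full / (1 + (n − 1)·r_full) = 1.8166 / 2.0459 ≈ 0.8879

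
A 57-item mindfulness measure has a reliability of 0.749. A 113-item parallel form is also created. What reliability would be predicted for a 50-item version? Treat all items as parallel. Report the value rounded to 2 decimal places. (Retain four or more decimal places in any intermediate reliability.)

The 113-item form is not needed; work directly from the 57-item form with n = 50/57 = 0.8772.
r_{50} = n·r / (1 + (n − 1)·r) = 0.6570 / 0.9080 ≈ 0.7236

0.72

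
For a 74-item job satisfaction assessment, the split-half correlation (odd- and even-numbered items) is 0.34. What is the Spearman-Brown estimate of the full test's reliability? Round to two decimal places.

0.51

The full test is twice the length of either half (n = 2).
r_full = 2r_hh / (1 + r_hh) = 2 × 0.34 / (1 + 0.34)
       = 0.6800 / 1.3400 = 0.5075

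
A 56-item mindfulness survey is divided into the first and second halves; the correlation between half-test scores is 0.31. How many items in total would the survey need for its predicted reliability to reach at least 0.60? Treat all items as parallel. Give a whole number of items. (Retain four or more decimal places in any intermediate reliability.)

Corrected full-test reliability: r_full = 2 × 0.31 / (1 + 0.31) ≈ 0.4733
Solve Spearman-Brown for n: n = 0.60(1 − 0.4733) / [0.4733(1 − 0.60)] = 1.6692
Items = 1.6692 × 56 ≈ 93.48 → 94

94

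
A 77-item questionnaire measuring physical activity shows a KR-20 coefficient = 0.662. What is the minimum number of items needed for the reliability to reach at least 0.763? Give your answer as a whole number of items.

n = 0.763 × (1 − 0.662) / [ 0.662 × (1 − 0.763) ]
  = 0.257894 / 0.156894 = 1.6437
So the test needs 1.6437 × 77 ≈ 126.56 items; rounding up, 127.

127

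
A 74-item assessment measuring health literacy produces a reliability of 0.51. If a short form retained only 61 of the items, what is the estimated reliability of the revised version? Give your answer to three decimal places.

0.462

The new length is 61/74 = 0.8243 times the old.
Apply the Spearman-Brown prophecy formula, r' = nr / [1 + (n − 1)r]:
r_new = 0.8243·0.51 / [1 + (0.8243 − 1)·0.51]
r_new = 0.4204 / 0.9104 ≈ 0.4618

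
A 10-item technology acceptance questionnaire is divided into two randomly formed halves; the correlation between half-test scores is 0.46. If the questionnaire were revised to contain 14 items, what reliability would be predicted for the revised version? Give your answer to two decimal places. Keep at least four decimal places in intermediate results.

Spearman-Brown correction (n = 2): r_full = 2·0.46/(1 + 0.46) = 0.6301
Length factor from 10 to 14 items: n = 14/10 = 1.4000
r_new = n·r_full / (1 + (n − 1)·r_full) = 0.8821 / 1.2520 ≈ 0.7046

0.70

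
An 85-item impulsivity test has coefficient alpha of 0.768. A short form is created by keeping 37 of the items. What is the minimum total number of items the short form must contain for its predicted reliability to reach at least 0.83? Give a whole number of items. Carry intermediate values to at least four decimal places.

126

Short-form reliability: n = 37/85 = 0.4353; r_37 = n·r/(1+(n−1)r) ≈ 0.5903
Length factor from the short form to reach 0.83: n' = 0.83(1 − 0.5903) / [0.5903(1 − 0.83)] ≈ 3.3886
Items = 3.3886 × 37 ≈ 125.38 → 126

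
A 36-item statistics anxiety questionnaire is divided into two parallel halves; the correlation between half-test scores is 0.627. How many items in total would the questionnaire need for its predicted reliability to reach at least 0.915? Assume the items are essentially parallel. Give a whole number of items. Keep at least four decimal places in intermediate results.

116

Corrected full-test reliability: r_full = 2 × 0.627 / (1 + 0.627) ≈ 0.7707
n = r_tgt(1 − r_full) / [r_full(1 − r_tgt)] = 0.915 × 0.2293 / (0.7707 × 0.085) ≈ 3.2027
Required items = 3.2027 × 36 = 115.30, so 116 items.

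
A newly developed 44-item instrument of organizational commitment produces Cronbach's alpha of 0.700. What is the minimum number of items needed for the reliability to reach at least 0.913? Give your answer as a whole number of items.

198

Spearman-Brown solved for the length factor n:
n = r*(1 − r) / [ r (1 − r*) ]
n = [0.913 × 0.300] / [0.700 × 0.087]
  = 0.273900 / 0.060900 = 4.4975
So the test needs 4.4975 × 44 ≈ 197.89 items; rounding up, 198.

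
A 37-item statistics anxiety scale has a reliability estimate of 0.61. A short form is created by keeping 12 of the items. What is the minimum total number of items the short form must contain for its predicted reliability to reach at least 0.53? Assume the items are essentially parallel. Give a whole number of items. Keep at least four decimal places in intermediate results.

27

First, r for the 12-item form: n = 12/37 = 0.3243, so r_12 = 0.3243·0.61/(1 + (0.3243 − 1)·0.61) = 0.3365
Then solve for n' with r_old = 0.3365, r_target = 0.53: n' = 0.53(1 − 0.3365)/[0.3365(1 − 0.53)] = 2.2235
Total items = 2.2235 × 12 = 26.68, rounded up to 27.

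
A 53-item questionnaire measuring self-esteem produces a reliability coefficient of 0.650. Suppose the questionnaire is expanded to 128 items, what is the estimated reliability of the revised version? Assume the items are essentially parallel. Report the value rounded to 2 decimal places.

0.82

n = 128/53 = 2.4151
r_new = (2.4151 × 0.650) / (1 + (2.4151 − 1) × 0.650)
r_new = 1.5698 / 1.9198 ≈ 0.8177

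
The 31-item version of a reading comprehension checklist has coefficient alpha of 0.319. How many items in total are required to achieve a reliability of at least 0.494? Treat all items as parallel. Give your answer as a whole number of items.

65

Spearman-Brown solved for the length factor n:
n = r_target (1 − r_old) / [ r_old (1 − r_target) ]
n = 0.494(1 − 0.319) / [0.319(1 − 0.494)]
  = 0.336414 / 0.161414 = 2.0842
So the test needs 2.0842 × 31 ≈ 64.61 items; rounding up, 65.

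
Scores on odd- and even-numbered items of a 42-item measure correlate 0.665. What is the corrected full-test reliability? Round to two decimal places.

r_full = 2(0.665) / (1 + 0.665)
       = 1.3300 / 1.6650 = 0.7988

0.80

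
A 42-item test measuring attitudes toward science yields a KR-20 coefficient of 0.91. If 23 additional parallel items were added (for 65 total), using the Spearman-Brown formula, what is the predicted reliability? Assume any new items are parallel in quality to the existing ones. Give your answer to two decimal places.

0.94

Length ratio n = 65/42 = 1.5476
Spearman-Brown: r_new = n·r / (1 + (n − 1)·r)
r_new = 1.5476·0.91 / [1 + (1.5476 − 1)·0.91]
r_new = 1.4083 / 1.4983 ≈ 0.9399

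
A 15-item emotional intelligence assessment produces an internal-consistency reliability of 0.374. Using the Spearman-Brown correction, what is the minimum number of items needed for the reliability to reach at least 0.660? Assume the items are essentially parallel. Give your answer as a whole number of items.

49

n = [0.660 × 0.626] / [0.374 × 0.340]
n = 0.413160 / 0.127160 ≈ 3.2491
Items needed = n × 15 = 3.2491 × 15 ≈ 48.74 → round up to 49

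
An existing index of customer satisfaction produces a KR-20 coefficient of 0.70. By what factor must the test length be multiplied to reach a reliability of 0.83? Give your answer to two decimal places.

2.09

n = 0.83 × (1 − 0.70) / [ 0.70 × (1 − 0.83) ]
  = 0.2490 / 0.1190 = 2.0924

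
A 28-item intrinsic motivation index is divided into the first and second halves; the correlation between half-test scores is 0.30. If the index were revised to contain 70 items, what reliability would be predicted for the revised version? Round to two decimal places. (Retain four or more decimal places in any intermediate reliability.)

0.68

First correct the split-half correlation to full-test reliability: r_full = 2 × 0.30 / (1 + 0.30) ≈ 0.4615
Then adjust to 70 items: n = 70/28 = 2.5000
r_new = n·r_full / (1 + (n − 1)·r_full) = 1.1538 / 1.6923 ≈ 0.6818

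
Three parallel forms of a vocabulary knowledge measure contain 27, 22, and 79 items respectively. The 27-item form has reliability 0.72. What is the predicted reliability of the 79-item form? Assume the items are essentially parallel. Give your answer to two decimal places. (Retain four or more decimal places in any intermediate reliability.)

0.88

Only the ratio of lengths matters: n = 79/27 = 2.9259
r_{79} = n·r / (1 + (n − 1)·r) = 2.1066 / 2.3866 ≈ 0.8827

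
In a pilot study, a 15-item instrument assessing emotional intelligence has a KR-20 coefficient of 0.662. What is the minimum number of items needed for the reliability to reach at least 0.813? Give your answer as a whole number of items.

n = 0.813 × (1 − 0.662) / [ 0.662 × (1 − 0.813) ]
n = 0.274794 / 0.123794 ≈ 2.2198
2.2198 × 15 = 33.30 → 34 items

34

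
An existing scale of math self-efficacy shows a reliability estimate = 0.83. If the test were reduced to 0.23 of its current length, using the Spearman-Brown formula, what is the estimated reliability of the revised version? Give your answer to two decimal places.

0.53

By Spearman-Brown, r_new = n r / (1 + (n − 1) r).
r_new = 0.23·0.83 / [1 + (0.23 − 1)·0.83]
r_new = 0.1909 / 0.3609 ≈ 0.5290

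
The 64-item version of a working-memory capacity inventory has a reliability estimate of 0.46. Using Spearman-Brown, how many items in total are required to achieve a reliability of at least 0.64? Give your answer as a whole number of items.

Spearman-Brown solved for the length factor n:
n = r_target (1 − r_old) / [ r_old (1 − r_target) ]
n = 0.64(1 − 0.46) / [0.46(1 − 0.64)]
  = 0.3456 / 0.1656 = 2.0870
So the test needs 2.0870 × 64 ≈ 133.57 items; rounding up, 134.

134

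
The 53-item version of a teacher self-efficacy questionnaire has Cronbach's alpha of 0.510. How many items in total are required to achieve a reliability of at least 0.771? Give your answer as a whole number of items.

n = 0.771(1 − 0.510) / [0.510(1 − 0.771)]
  = 0.377790 / 0.116790 = 3.2348
Items needed = n × 53 = 3.2348 × 53 ≈ 171.44 → round up to 172

172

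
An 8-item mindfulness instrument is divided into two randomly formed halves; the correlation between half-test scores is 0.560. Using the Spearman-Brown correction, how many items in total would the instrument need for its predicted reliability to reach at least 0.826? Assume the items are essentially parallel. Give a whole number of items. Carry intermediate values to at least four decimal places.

15

r_full = 2(0.560)/(1 + 0.560) = 0.7179
n = r_tgt(1 − r_full) / [r_full(1 − r_tgt)] = 0.826 × 0.2821 / (0.7179 × 0.174) ≈ 1.8654
Required items = 1.8654 × 8 = 14.92, so 15 items.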